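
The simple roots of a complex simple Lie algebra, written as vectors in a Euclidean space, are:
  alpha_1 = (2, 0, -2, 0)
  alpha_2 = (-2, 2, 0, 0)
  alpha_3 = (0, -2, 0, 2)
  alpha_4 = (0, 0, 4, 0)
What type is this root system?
Compute the Cartan integers a_ij = 2(alpha_i, alpha_j)/(alpha_j, alpha_j); the resulting 4x4 Cartan matrix is
[[2, -1, 0, -1], [-1, 2, -1, 0], [0, -1, 2, 0], [-2, 0, 0, 2]].
The roots have two lengths (squared-length ratio 2:1); the short ones are alpha_{1,2,3}. The associated Dynkin diagram is a chain of 4 nodes with a double edge at one end; the terminal node there is the unique long simple root (C_4), so the type is C_4 (the algebra sp(8)).

type C_4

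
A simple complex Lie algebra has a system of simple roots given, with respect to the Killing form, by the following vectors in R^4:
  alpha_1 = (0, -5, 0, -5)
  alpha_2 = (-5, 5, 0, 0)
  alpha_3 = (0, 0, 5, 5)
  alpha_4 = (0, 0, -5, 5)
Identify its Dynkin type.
Compute the Cartan integers a_ij = 2(alpha_i, alpha_j)/(alpha_j, alpha_j); the resulting 4x4 Cartan matrix is
[[2, -1, -1, -1], [-1, 2, 0, 0], [-1, 0, 2, 0], [-1, 0, 0, 2]].
All simple roots have the same length, so the diagram is simply laced. The associated Dynkin diagram is a chain of 2 nodes with a fork of two nodes at one end (D_4), so the type is D_4 (the algebra so(8)).

D_4 (so(8))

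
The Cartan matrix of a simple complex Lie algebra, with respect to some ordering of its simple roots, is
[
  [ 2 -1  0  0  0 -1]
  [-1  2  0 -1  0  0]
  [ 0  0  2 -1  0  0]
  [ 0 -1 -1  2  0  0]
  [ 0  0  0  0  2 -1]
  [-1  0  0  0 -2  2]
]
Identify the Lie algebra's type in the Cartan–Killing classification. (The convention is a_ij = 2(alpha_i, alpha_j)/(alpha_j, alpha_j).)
The matrix has rank 6 with 2's on the diagonal. Reading the off-diagonal entries as Dynkin edges (a single edge where a_ij = a_ji = -1; a double or triple edge where a_ij * a_ji = 2 or 3), the diagram is a chain of 6 nodes with a double edge at one end; the terminal node there is the unique short simple root (B_6). One simple-root ordering that puts it in standard form is (alpha_3, alpha_4, alpha_2, alpha_1, alpha_6, alpha_5). So the algebra is type B_6, i.e. so(13).

B_6 (so(13))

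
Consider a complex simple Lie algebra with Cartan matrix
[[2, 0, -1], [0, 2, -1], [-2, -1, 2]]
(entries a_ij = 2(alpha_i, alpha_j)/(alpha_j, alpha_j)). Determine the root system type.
The matrix has rank 3 with 2's on the diagonal. Reading the off-diagonal entries as Dynkin edges (a single edge where a_ij = a_ji = -1; a double or triple edge where a_ij * a_ji = 2 or 3), the diagram is a chain of 3 nodes with a double edge at one end; the terminal node there is the unique short simple root (B_3). One simple-root ordering that puts it in standard form is (alpha_2, alpha_3, alpha_1). So the algebra is type B_3, i.e. so(7).

B3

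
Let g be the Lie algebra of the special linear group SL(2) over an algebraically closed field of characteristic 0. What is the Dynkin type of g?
This is sl(2), which has dimension 2^2 - 1 = 3 and rank 2 - 1 = 1 (a Cartan subalgebra is the diagonal traceless matrices). In the classification of classical Lie algebras, the special linear algebra sl(n+1) has type A_n; here n = 1, so the Dynkin diagram is a chain of 1 nodes with single edges (A_1). Hence the type is A_1.

A1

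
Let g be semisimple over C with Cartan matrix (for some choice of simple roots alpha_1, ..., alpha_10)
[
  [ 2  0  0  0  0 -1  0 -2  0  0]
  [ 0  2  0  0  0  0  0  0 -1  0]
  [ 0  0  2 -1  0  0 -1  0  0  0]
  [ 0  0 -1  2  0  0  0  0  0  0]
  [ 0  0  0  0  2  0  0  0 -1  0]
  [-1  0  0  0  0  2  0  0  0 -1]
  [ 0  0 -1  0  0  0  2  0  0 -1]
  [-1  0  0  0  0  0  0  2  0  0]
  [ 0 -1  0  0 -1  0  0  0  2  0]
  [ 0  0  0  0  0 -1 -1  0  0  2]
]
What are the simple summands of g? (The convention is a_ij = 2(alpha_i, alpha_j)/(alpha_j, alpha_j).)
The diagram associated to this matrix has two connected components: the simple roots {alpha_2, alpha_5, alpha_9} form a chain of 3 nodes with single edges (A_3), and {alpha_1, alpha_3, alpha_4, alpha_6, alpha_7, alpha_8, alpha_10} form a chain of 7 nodes with a double edge at one end; the terminal node there is the unique short simple root (B_7). A semisimple Lie algebra decomposes uniquely as the direct sum of simple ideals, one per connected component of its Dynkin diagram, so g ≅ A_3 ⊕ B_7 (dimension 15 + 105 = 120).

type A_3 + type B_7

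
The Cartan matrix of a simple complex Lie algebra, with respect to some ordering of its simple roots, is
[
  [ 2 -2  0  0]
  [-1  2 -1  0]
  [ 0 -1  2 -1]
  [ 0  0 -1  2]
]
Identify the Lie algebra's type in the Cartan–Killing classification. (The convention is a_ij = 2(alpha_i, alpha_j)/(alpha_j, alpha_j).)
type C_4

The matrix has rank 4 with 2's on the diagonal. Reading the off-diagonal entries as Dynkin edges (a single edge where a_ij = a_ji = -1; a double or triple edge where a_ij * a_ji = 2 or 3), the diagram is a chain of 4 nodes with a double edge at one end; the terminal node there is the unique long simple root (C_4). One simple-root ordering that puts it in standard form is (alpha_4, alpha_3, alpha_2, alpha_1). So the algebra is type C_4, i.e. sp(8).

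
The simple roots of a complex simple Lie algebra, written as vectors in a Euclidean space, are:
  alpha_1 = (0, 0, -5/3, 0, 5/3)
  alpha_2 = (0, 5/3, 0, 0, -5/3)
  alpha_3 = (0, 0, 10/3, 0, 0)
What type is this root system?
Compute the Cartan integers a_ij = 2(alpha_i, alpha_j)/(alpha_j, alpha_j); the resulting 3x3 Cartan matrix is
[[2, -1, -1], [-1, 2, 0], [-2, 0, 2]].
The roots have two lengths (squared-length ratio 2:1); the short ones are alpha_{1,2}. The associated Dynkin diagram is a chain of 3 nodes with a double edge at one end; the terminal node there is the unique long simple root (C_3), so the type is C_3 (the algebra sp(6)).

type C_3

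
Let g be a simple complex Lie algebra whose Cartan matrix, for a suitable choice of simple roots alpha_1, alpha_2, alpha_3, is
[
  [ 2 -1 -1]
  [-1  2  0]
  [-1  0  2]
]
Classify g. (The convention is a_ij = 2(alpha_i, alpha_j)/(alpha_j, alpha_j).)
The matrix has rank 3 with 2's on the diagonal. Reading the off-diagonal entries as Dynkin edges (a single edge where a_ij = a_ji = -1; a double or triple edge where a_ij * a_ji = 2 or 3), the diagram is a chain of 3 nodes with single edges (A_3). One simple-root ordering that puts it in standard form is (alpha_2, alpha_1, alpha_3). So the algebra is type A_3, i.e. sl(4).

A_3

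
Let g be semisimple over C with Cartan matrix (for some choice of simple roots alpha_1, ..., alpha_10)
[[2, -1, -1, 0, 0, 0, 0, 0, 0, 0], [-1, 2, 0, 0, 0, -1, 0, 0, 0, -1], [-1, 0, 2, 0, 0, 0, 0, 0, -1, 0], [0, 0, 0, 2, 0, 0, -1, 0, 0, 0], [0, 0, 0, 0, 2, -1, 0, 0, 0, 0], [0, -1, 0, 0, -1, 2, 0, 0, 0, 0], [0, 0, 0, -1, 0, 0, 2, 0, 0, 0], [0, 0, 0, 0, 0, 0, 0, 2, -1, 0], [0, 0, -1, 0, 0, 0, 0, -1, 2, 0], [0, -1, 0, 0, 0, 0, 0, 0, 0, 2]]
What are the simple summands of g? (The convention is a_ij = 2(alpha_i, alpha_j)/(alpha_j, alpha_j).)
The diagram associated to this matrix has two connected components: the simple roots {alpha_4, alpha_7} form a chain of 2 nodes with single edges (A_2), and {alpha_1, alpha_2, alpha_3, alpha_5, alpha_6, alpha_8, alpha_9, alpha_10} form a chain of 7 nodes with one extra node attached to the third node from one end (E_8). A semisimple Lie algebra decomposes uniquely as the direct sum of simple ideals, one per connected component of its Dynkin diagram, so g ≅ A_2 ⊕ E_8 (dimension 8 + 248 = 256).

type A_2 + type E_8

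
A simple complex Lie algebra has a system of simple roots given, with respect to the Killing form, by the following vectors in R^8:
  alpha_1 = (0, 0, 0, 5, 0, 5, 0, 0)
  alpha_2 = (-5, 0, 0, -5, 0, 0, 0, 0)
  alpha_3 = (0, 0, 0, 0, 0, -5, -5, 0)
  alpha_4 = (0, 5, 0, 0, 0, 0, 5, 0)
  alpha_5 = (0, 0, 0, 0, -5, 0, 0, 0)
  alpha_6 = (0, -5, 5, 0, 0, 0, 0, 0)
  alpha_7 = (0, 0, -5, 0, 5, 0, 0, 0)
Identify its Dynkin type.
B_7

Compute the Cartan integers a_ij = 2(alpha_i, alpha_j)/(alpha_j, alpha_j); the resulting 7x7 Cartan matrix is
[[2, -1, -1, 0, 0, 0, 0], [-1, 2, 0, 0, 0, 0, 0], [-1, 0, 2, -1, 0, 0, 0], [0, 0, -1, 2, 0, -1, 0], [0, 0, 0, 0, 2, 0, -1], [0, 0, 0, -1, 0, 2, -1], [0, 0, 0, 0, -2, -1, 2]].
The roots have two lengths (squared-length ratio 2:1); the short ones are alpha_{5}. The associated Dynkin diagram is a chain of 7 nodes with a double edge at one end; the terminal node there is the unique short simple root (B_7), so the type is B_7 (the algebra so(15)).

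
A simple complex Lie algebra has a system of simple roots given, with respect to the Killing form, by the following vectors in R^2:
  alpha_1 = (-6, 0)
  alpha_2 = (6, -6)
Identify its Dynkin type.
Compute the Cartan integers a_ij = 2(alpha_i, alpha_j)/(alpha_j, alpha_j); the resulting 2x2 Cartan matrix is
[[2, -1], [-2, 2]].
The roots have two lengths (squared-length ratio 2:1); the short ones are alpha_{1}. The associated Dynkin diagram is a chain of 2 nodes with a double edge at one end; the terminal node there is the unique short simple root (B_2), so the type is B_2 (the algebra so(5)).

type B_2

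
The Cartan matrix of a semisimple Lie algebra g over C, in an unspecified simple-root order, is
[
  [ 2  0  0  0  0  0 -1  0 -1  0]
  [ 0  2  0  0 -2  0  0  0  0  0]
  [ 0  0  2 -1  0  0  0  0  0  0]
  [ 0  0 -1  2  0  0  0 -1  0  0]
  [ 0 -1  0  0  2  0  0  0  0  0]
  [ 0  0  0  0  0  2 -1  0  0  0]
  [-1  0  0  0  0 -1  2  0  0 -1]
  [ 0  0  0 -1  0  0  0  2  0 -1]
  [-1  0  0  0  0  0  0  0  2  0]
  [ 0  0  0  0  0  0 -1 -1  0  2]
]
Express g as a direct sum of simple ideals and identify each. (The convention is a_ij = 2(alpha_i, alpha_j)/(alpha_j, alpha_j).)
B_2 (so(5)) + E_8

The diagram associated to this matrix has two connected components: the simple roots {alpha_2, alpha_5} form a chain of 2 nodes with a double edge at one end; the terminal node there is the unique short simple root (B_2), and {alpha_1, alpha_3, alpha_4, alpha_6, alpha_7, alpha_8, alpha_9, alpha_10} form a chain of 7 nodes with one extra node attached to the third node from one end (E_8). A semisimple Lie algebra decomposes uniquely as the direct sum of simple ideals, one per connected component of its Dynkin diagram, so g ≅ B_2 ⊕ E_8 (dimension 10 + 248 = 258).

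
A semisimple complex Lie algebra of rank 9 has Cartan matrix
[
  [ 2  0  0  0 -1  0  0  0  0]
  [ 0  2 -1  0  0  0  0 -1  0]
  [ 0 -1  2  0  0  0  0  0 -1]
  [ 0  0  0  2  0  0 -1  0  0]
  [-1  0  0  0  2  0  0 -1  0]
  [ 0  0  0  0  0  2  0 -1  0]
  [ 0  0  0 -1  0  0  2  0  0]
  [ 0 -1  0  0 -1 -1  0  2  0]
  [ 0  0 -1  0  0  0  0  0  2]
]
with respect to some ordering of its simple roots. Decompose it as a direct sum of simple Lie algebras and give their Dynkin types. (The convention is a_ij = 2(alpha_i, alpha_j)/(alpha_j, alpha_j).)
A_2 + E_7

The diagram associated to this matrix has two connected components: the simple roots {alpha_4, alpha_7} form a chain of 2 nodes with single edges (A_2), and {alpha_1, alpha_2, alpha_3, alpha_5, alpha_6, alpha_8, alpha_9} form a chain of 6 nodes with one extra node attached to the third node from one end (E_7). A semisimple Lie algebra decomposes uniquely as the direct sum of simple ideals, one per connected component of its Dynkin diagram, so g ≅ A_2 ⊕ E_7 (dimension 8 + 133 = 141).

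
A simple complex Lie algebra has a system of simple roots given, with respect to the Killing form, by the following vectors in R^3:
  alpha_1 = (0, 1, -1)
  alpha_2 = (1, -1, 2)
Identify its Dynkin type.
Compute the Cartan integers a_ij = 2(alpha_i, alpha_j)/(alpha_j, alpha_j); the resulting 2x2 Cartan matrix is
[[2, -1], [-3, 2]].
The roots have two lengths (squared-length ratio 3:1); the short ones are alpha_{1}. The associated Dynkin diagram is two nodes joined by a triple edge (G_2), so the type is G_2.

G_2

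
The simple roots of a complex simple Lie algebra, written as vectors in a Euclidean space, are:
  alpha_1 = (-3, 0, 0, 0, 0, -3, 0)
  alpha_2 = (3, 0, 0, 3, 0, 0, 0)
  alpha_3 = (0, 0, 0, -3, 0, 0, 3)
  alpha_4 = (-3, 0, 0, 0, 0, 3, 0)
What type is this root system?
Compute the Cartan integers a_ij = 2(alpha_i, alpha_j)/(alpha_j, alpha_j); the resulting 4x4 Cartan matrix is
[[2, -1, 0, 0], [-1, 2, -1, -1], [0, -1, 2, 0], [0, -1, 0, 2]].
All simple roots have the same length, so the diagram is simply laced. The associated Dynkin diagram is a chain of 2 nodes with a fork of two nodes at one end (D_4), so the type is D_4 (the algebra so(8)).

D_4 (so(8))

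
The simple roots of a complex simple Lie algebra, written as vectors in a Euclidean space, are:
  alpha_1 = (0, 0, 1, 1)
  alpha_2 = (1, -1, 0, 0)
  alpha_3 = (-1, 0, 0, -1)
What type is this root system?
Compute the Cartan integers a_ij = 2(alpha_i, alpha_j)/(alpha_j, alpha_j); the resulting 3x3 Cartan matrix is
[[2, 0, -1], [0, 2, -1], [-1, -1, 2]].
All simple roots have the same length, so the diagram is simply laced. The associated Dynkin diagram is a chain of 3 nodes with single edges (A_3), so the type is A_3 (the algebra sl(4)).

A3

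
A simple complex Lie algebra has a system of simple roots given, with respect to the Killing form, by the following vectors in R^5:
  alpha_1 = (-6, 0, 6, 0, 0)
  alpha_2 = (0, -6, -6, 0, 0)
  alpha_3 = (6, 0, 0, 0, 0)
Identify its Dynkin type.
B_3 (so(7))

Compute the Cartan integers a_ij = 2(alpha_i, alpha_j)/(alpha_j, alpha_j); the resulting 3x3 Cartan matrix is
[[2, -1, -2], [-1, 2, 0], [-1, 0, 2]].
The roots have two lengths (squared-length ratio 2:1); the short ones are alpha_{3}. The associated Dynkin diagram is a chain of 3 nodes with a double edge at one end; the terminal node there is the unique short simple root (B_3), so the type is B_3 (the algebra so(7)).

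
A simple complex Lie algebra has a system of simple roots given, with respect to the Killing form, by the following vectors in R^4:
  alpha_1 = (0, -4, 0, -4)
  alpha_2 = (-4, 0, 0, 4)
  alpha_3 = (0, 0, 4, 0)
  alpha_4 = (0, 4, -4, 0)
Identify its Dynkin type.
B4

Compute the Cartan integers a_ij = 2(alpha_i, alpha_j)/(alpha_j, alpha_j); the resulting 4x4 Cartan matrix is
[[2, -1, 0, -1], [-1, 2, 0, 0], [0, 0, 2, -1], [-1, 0, -2, 2]].
The roots have two lengths (squared-length ratio 2:1); the short ones are alpha_{3}. The associated Dynkin diagram is a chain of 4 nodes with a double edge at one end; the terminal node there is the unique short simple root (B_4), so the type is B_4 (the algebra so(9)).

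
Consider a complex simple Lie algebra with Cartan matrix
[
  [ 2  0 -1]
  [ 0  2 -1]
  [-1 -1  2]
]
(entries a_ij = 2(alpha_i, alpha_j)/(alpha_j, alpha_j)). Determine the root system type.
type A_3

The matrix has rank 3 with 2's on the diagonal. Reading the off-diagonal entries as Dynkin edges (a single edge where a_ij = a_ji = -1; a double or triple edge where a_ij * a_ji = 2 or 3), the diagram is a chain of 3 nodes with single edges (A_3). One simple-root ordering that puts it in standard form is (alpha_1, alpha_3, alpha_2). So the algebra is type A_3, i.e. sl(4).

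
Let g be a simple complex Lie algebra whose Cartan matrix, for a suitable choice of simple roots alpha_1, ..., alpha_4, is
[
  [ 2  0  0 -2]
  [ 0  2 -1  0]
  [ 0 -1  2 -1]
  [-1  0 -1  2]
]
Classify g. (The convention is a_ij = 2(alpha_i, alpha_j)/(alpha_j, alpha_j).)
The matrix has rank 4 with 2's on the diagonal. Reading the off-diagonal entries as Dynkin edges (a single edge where a_ij = a_ji = -1; a double or triple edge where a_ij * a_ji = 2 or 3), the diagram is a chain of 4 nodes with a double edge at one end; the terminal node there is the unique long simple root (C_4). One simple-root ordering that puts it in standard form is (alpha_2, alpha_3, alpha_4, alpha_1). So the algebra is type C_4, i.e. sp(8).

type C_4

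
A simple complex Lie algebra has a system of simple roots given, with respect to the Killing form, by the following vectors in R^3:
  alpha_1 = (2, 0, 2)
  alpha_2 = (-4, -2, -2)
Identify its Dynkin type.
G_2

Compute the Cartan integers a_ij = 2(alpha_i, alpha_j)/(alpha_j, alpha_j); the resulting 2x2 Cartan matrix is
[[2, -1], [-3, 2]].
The roots have two lengths (squared-length ratio 3:1); the short ones are alpha_{1}. The associated Dynkin diagram is two nodes joined by a triple edge (G_2), so the type is G_2.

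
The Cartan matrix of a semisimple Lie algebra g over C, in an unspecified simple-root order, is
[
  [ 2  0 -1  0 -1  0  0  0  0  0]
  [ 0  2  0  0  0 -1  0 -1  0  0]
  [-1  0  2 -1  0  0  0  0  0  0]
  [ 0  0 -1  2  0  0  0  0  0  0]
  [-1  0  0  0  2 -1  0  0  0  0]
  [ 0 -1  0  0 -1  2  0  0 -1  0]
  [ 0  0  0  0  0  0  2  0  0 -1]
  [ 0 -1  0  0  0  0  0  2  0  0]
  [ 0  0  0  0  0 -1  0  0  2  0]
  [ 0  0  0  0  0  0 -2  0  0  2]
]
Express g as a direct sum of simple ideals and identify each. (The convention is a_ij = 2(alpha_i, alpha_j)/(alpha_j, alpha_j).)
B_2 ⊕ E_8

The diagram associated to this matrix has two connected components: the simple roots {alpha_7, alpha_10} form a chain of 2 nodes with a double edge at one end; the terminal node there is the unique short simple root (B_2), and {alpha_1, alpha_2, alpha_3, alpha_4, alpha_5, alpha_6, alpha_8, alpha_9} form a chain of 7 nodes with one extra node attached to the third node from one end (E_8). A semisimple Lie algebra decomposes uniquely as the direct sum of simple ideals, one per connected component of its Dynkin diagram, so g ≅ B_2 ⊕ E_8 (dimension 10 + 248 = 258).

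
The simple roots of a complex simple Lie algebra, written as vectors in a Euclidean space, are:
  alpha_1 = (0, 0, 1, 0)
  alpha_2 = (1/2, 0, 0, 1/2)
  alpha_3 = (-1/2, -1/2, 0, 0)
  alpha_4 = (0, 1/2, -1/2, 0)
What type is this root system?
Compute the Cartan integers a_ij = 2(alpha_i, alpha_j)/(alpha_j, alpha_j); the resulting 4x4 Cartan matrix is
[[2, 0, 0, -2], [0, 2, -1, 0], [0, -1, 2, -1], [-1, 0, -1, 2]].
The roots have two lengths (squared-length ratio 2:1); the short ones are alpha_{2,3,4}. The associated Dynkin diagram is a chain of 4 nodes with a double edge at one end; the terminal node there is the unique long simple root (C_4), so the type is C_4 (the algebra sp(8)).

type C_4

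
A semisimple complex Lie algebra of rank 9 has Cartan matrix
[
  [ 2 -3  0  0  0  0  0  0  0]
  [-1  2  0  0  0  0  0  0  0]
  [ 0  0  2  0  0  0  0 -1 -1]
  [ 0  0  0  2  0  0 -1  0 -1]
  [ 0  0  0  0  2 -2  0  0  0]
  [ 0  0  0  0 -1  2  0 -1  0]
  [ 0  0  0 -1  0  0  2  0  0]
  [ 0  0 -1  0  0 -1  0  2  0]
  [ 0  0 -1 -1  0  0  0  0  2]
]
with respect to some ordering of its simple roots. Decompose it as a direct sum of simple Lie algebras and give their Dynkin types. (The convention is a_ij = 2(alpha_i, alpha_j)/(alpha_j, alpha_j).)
The diagram associated to this matrix has two connected components: the simple roots {alpha_3, alpha_4, alpha_5, alpha_6, alpha_7, alpha_8, alpha_9} form a chain of 7 nodes with a double edge at one end; the terminal node there is the unique long simple root (C_7), and {alpha_1, alpha_2} form two nodes joined by a triple edge (G_2). A semisimple Lie algebra decomposes uniquely as the direct sum of simple ideals, one per connected component of its Dynkin diagram, so g ≅ C_7 ⊕ G_2 (dimension 105 + 14 = 119).

C7 ⊕ G2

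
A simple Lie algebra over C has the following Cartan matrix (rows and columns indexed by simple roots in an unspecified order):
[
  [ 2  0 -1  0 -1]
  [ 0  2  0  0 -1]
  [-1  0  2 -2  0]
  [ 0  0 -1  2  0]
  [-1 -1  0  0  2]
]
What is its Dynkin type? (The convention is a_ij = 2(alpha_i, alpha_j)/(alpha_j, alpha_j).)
B_5

The matrix has rank 5 with 2's on the diagonal. Reading the off-diagonal entries as Dynkin edges (a single edge where a_ij = a_ji = -1; a double or triple edge where a_ij * a_ji = 2 or 3), the diagram is a chain of 5 nodes with a double edge at one end; the terminal node there is the unique short simple root (B_5). One simple-root ordering that puts it in standard form is (alpha_2, alpha_5, alpha_1, alpha_3, alpha_4). So the algebra is type B_5, i.e. so(11).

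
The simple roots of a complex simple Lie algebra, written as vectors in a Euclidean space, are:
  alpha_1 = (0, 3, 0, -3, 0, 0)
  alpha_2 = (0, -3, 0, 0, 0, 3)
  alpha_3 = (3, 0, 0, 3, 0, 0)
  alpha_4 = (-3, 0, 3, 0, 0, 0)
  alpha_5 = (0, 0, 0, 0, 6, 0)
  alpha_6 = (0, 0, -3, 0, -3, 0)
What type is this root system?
Compute the Cartan integers a_ij = 2(alpha_i, alpha_j)/(alpha_j, alpha_j); the resulting 6x6 Cartan matrix is
[[2, -1, -1, 0, 0, 0], [-1, 2, 0, 0, 0, 0], [-1, 0, 2, -1, 0, 0], [0, 0, -1, 2, 0, -1], [0, 0, 0, 0, 2, -2], [0, 0, 0, -1, -1, 2]].
The roots have two lengths (squared-length ratio 2:1); the short ones are alpha_{1,2,3,4,6}. The associated Dynkin diagram is a chain of 6 nodes with a double edge at one end; the terminal node there is the unique long simple root (C_6), so the type is C_6 (the algebra sp(12)).

C_6 (sp(12))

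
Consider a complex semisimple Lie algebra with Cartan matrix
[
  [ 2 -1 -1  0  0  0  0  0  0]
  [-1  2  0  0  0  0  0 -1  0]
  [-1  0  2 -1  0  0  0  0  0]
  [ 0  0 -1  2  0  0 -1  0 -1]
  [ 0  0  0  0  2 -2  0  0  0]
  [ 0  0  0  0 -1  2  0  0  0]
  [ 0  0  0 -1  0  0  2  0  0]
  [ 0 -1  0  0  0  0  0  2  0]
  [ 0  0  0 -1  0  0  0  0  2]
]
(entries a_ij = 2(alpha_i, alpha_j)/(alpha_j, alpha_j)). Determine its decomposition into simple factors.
The diagram associated to this matrix has two connected components: the simple roots {alpha_5, alpha_6} form a chain of 2 nodes with a double edge at one end; the terminal node there is the unique short simple root (B_2), and {alpha_1, alpha_2, alpha_3, alpha_4, alpha_7, alpha_8, alpha_9} form a chain of 5 nodes with a fork of two nodes at one end (D_7). A semisimple Lie algebra decomposes uniquely as the direct sum of simple ideals, one per connected component of its Dynkin diagram, so g ≅ B_2 ⊕ D_7 (dimension 10 + 91 = 101).

B_2 ⊕ D_7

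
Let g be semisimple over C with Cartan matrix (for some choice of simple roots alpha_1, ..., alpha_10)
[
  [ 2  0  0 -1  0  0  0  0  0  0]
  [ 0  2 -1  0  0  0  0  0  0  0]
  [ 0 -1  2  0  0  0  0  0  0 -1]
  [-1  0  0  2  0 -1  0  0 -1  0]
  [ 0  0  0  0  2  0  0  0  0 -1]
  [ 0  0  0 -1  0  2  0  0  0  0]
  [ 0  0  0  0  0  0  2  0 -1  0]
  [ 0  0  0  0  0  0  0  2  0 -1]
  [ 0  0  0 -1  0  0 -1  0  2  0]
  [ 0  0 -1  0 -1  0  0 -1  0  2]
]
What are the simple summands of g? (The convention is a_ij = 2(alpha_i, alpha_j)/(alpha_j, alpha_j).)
The diagram associated to this matrix has two connected components: the simple roots {alpha_1, alpha_4, alpha_6, alpha_7, alpha_9} form a chain of 3 nodes with a fork of two nodes at one end (D_5), and {alpha_2, alpha_3, alpha_5, alpha_8, alpha_10} form a chain of 3 nodes with a fork of two nodes at one end (D_5). A semisimple Lie algebra decomposes uniquely as the direct sum of simple ideals, one per connected component of its Dynkin diagram, so g ≅ D_5 ⊕ D_5 (dimension 45 + 45 = 90).

D_5 (so(10)) + D_5 (so(10))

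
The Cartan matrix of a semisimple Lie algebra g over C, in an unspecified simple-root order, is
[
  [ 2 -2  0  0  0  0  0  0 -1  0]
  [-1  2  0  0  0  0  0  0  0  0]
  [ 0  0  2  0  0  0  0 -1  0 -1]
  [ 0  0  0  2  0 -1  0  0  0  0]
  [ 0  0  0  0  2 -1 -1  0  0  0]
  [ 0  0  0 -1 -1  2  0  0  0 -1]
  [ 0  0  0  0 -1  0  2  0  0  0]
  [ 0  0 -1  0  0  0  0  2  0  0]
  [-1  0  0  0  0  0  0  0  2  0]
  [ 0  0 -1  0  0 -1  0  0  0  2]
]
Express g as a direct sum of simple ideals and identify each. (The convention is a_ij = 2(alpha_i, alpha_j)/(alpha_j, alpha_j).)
The diagram associated to this matrix has two connected components: the simple roots {alpha_1, alpha_2, alpha_9} form a chain of 3 nodes with a double edge at one end; the terminal node there is the unique short simple root (B_3), and {alpha_3, alpha_4, alpha_5, alpha_6, alpha_7, alpha_8, alpha_10} form a chain of 6 nodes with one extra node attached to the third node from one end (E_7). A semisimple Lie algebra decomposes uniquely as the direct sum of simple ideals, one per connected component of its Dynkin diagram, so g ≅ B_3 ⊕ E_7 (dimension 21 + 133 = 154).

B3 + E7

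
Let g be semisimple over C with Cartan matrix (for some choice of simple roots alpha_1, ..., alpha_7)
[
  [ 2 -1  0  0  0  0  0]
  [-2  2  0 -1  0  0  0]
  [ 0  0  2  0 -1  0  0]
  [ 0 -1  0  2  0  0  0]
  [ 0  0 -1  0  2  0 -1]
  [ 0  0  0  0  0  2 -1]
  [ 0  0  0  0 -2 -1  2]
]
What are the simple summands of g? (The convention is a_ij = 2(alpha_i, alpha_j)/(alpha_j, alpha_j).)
The diagram associated to this matrix has two connected components: the simple roots {alpha_1, alpha_2, alpha_4} form a chain of 3 nodes with a double edge at one end; the terminal node there is the unique short simple root (B_3), and {alpha_3, alpha_5, alpha_6, alpha_7} form a chain of 4 nodes with a double edge between the middle two (F_4). A semisimple Lie algebra decomposes uniquely as the direct sum of simple ideals, one per connected component of its Dynkin diagram, so g ≅ B_3 ⊕ F_4 (dimension 21 + 52 = 73).

B_3 ⊕ F_4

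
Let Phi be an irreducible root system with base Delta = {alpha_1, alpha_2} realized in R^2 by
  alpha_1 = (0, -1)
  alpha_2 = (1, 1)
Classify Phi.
Compute the Cartan integers a_ij = 2(alpha_i, alpha_j)/(alpha_j, alpha_j); the resulting 2x2 Cartan matrix is
[[2, -1], [-2, 2]].
The roots have two lengths (squared-length ratio 2:1); the short ones are alpha_{1}. The associated Dynkin diagram is a chain of 2 nodes with a double edge at one end; the terminal node there is the unique short simple root (B_2), so the type is B_2 (the algebra so(5)).

B_2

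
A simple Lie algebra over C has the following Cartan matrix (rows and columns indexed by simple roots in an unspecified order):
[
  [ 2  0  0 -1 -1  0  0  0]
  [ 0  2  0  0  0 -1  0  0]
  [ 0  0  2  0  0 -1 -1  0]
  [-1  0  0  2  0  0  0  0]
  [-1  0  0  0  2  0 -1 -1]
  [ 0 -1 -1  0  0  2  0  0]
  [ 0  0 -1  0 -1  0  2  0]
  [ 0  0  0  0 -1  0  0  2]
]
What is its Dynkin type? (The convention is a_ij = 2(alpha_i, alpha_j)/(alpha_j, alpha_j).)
E8

The matrix has rank 8 with 2's on the diagonal. Reading the off-diagonal entries as Dynkin edges (a single edge where a_ij = a_ji = -1; a double or triple edge where a_ij * a_ji = 2 or 3), the diagram is a chain of 7 nodes with one extra node attached to the third node from one end (E_8). One simple-root ordering that puts it in standard form is (alpha_4, alpha_8, alpha_1, alpha_5, alpha_7, alpha_3, alpha_6, alpha_2). So the algebra is type E_8.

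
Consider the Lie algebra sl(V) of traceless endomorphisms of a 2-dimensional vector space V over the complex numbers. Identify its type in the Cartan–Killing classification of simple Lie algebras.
This is sl(2), which has dimension 2^2 - 1 = 3 and rank 2 - 1 = 1 (a Cartan subalgebra is the diagonal traceless matrices). In the classification of classical Lie algebras, the special linear algebra sl(n+1) has type A_n; here n = 1, so the Dynkin diagram is a chain of 1 nodes with single edges (A_1). Hence the type is A_1.

A_1 (sl(2))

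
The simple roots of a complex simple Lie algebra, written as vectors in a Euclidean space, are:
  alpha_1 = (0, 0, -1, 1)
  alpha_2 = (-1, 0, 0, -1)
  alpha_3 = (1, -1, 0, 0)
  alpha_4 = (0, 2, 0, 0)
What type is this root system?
Compute the Cartan integers a_ij = 2(alpha_i, alpha_j)/(alpha_j, alpha_j); the resulting 4x4 Cartan matrix is
[[2, -1, 0, 0], [-1, 2, -1, 0], [0, -1, 2, -1], [0, 0, -2, 2]].
The roots have two lengths (squared-length ratio 2:1); the short ones are alpha_{1,2,3}. The associated Dynkin diagram is a chain of 4 nodes with a double edge at one end; the terminal node there is the unique long simple root (C_4), so the type is C_4 (the algebra sp(8)).

type C_4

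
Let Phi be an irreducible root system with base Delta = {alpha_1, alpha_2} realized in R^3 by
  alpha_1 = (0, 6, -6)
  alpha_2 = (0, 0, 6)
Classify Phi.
type B_2

Compute the Cartan integers a_ij = 2(alpha_i, alpha_j)/(alpha_j, alpha_j); the resulting 2x2 Cartan matrix is
[[2, -2], [-1, 2]].
The roots have two lengths (squared-length ratio 2:1); the short ones are alpha_{2}. The associated Dynkin diagram is a chain of 2 nodes with a double edge at one end; the terminal node there is the unique short simple root (B_2), so the type is B_2 (the algebra so(5)).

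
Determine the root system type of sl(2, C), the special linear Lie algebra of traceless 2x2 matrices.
A_1

This is sl(2), which has dimension 2^2 - 1 = 3 and rank 2 - 1 = 1 (a Cartan subalgebra is the diagonal traceless matrices). In the classification of classical Lie algebras, the special linear algebra sl(n+1) has type A_n; here n = 1, so the Dynkin diagram is a chain of 1 nodes with single edges (A_1). Hence the type is A_1.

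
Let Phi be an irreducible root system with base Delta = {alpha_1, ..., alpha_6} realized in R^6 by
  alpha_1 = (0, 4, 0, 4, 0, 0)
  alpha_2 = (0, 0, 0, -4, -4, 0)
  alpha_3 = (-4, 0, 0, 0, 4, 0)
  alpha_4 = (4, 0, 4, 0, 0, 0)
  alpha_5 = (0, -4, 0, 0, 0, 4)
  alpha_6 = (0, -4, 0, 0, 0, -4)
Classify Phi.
D6

Compute the Cartan integers a_ij = 2(alpha_i, alpha_j)/(alpha_j, alpha_j); the resulting 6x6 Cartan matrix is
[[2, -1, 0, 0, -1, -1], [-1, 2, -1, 0, 0, 0], [0, -1, 2, -1, 0, 0], [0, 0, -1, 2, 0, 0], [-1, 0, 0, 0, 2, 0], [-1, 0, 0, 0, 0, 2]].
All simple roots have the same length, so the diagram is simply laced. The associated Dynkin diagram is a chain of 4 nodes with a fork of two nodes at one end (D_6), so the type is D_6 (the algebra so(12)).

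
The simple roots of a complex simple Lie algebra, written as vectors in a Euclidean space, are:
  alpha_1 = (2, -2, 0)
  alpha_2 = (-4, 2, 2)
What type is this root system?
Compute the Cartan integers a_ij = 2(alpha_i, alpha_j)/(alpha_j, alpha_j); the resulting 2x2 Cartan matrix is
[[2, -1], [-3, 2]].
The roots have two lengths (squared-length ratio 3:1); the short ones are alpha_{1}. The associated Dynkin diagram is two nodes joined by a triple edge (G_2), so the type is G_2.

G_2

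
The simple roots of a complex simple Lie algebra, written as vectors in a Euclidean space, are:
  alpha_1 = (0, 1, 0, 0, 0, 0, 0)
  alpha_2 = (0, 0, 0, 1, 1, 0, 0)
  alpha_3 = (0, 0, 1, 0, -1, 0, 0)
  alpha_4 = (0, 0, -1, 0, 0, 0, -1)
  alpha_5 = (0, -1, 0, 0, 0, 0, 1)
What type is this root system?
Compute the Cartan integers a_ij = 2(alpha_i, alpha_j)/(alpha_j, alpha_j); the resulting 5x5 Cartan matrix is
[[2, 0, 0, 0, -1], [0, 2, -1, 0, 0], [0, -1, 2, -1, 0], [0, 0, -1, 2, -1], [-2, 0, 0, -1, 2]].
The roots have two lengths (squared-length ratio 2:1); the short ones are alpha_{1}. The associated Dynkin diagram is a chain of 5 nodes with a double edge at one end; the terminal node there is the unique short simple root (B_5), so the type is B_5 (the algebra so(11)).

B5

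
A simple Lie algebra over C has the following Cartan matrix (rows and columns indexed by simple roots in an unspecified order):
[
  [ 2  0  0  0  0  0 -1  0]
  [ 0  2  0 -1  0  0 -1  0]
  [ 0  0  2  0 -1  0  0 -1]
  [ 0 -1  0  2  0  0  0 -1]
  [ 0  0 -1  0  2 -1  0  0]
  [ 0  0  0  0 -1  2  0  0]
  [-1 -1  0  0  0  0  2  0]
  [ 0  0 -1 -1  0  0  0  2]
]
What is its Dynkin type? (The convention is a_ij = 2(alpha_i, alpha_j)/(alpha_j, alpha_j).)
The matrix has rank 8 with 2's on the diagonal. Reading the off-diagonal entries as Dynkin edges (a single edge where a_ij = a_ji = -1; a double or triple edge where a_ij * a_ji = 2 or 3), the diagram is a chain of 8 nodes with single edges (A_8). One simple-root ordering that puts it in standard form is (alpha_6, alpha_5, alpha_3, alpha_8, alpha_4, alpha_2, alpha_7, alpha_1). So the algebra is type A_8, i.e. sl(9).

type A_8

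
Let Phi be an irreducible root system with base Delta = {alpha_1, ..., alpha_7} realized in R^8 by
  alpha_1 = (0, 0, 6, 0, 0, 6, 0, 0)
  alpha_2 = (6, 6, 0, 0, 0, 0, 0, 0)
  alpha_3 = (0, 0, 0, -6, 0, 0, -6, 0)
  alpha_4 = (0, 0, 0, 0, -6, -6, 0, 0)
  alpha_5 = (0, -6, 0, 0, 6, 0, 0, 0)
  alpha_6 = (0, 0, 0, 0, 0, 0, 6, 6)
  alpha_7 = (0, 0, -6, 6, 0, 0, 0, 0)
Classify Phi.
A_7

Compute the Cartan integers a_ij = 2(alpha_i, alpha_j)/(alpha_j, alpha_j); the resulting 7x7 Cartan matrix is
[[2, 0, 0, -1, 0, 0, -1], [0, 2, 0, 0, -1, 0, 0], [0, 0, 2, 0, 0, -1, -1], [-1, 0, 0, 2, -1, 0, 0], [0, -1, 0, -1, 2, 0, 0], [0, 0, -1, 0, 0, 2, 0], [-1, 0, -1, 0, 0, 0, 2]].
All simple roots have the same length, so the diagram is simply laced. The associated Dynkin diagram is a chain of 7 nodes with single edges (A_7), so the type is A_7 (the algebra sl(8)).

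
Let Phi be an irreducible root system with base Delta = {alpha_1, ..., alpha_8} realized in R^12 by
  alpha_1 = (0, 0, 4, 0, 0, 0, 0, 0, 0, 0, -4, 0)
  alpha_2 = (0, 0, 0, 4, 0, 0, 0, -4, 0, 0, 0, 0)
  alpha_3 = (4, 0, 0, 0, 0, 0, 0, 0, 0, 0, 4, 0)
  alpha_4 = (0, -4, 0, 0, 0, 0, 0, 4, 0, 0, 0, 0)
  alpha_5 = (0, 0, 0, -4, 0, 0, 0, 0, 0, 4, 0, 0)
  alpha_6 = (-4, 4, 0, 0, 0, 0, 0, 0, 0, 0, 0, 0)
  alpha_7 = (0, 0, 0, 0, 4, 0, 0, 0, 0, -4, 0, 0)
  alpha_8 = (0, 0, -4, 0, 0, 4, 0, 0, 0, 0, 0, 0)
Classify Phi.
Compute the Cartan integers a_ij = 2(alpha_i, alpha_j)/(alpha_j, alpha_j); the resulting 8x8 Cartan matrix is
[[2, 0, -1, 0, 0, 0, 0, -1], [0, 2, 0, -1, -1, 0, 0, 0], [-1, 0, 2, 0, 0, -1, 0, 0], [0, -1, 0, 2, 0, -1, 0, 0], [0, -1, 0, 0, 2, 0, -1, 0], [0, 0, -1, -1, 0, 2, 0, 0], [0, 0, 0, 0, -1, 0, 2, 0], [-1, 0, 0, 0, 0, 0, 0, 2]].
All simple roots have the same length, so the diagram is simply laced. The associated Dynkin diagram is a chain of 8 nodes with single edges (A_8), so the type is A_8 (the algebra sl(9)).

A8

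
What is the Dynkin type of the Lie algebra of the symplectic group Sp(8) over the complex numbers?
This is sp(8), which has dimension 8(8+1)/2 = 36 and rank 8/2 = 4. In the classification of classical Lie algebras, the symplectic algebra sp(2n) has type C_n; here n = 4, so the Dynkin diagram is a chain of 4 nodes with a double edge at one end; the terminal node there is the unique long simple root (C_4). Hence the type is C_4.

C_4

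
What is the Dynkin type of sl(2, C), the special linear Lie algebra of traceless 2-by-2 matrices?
This is sl(2), which has dimension 2^2 - 1 = 3 and rank 2 - 1 = 1 (a Cartan subalgebra is the diagonal traceless matrices). In the classification of classical Lie algebras, the special linear algebra sl(n+1) has type A_n; here n = 1, so the Dynkin diagram is a chain of 1 nodes with single edges (A_1). Hence the type is A_1.

A1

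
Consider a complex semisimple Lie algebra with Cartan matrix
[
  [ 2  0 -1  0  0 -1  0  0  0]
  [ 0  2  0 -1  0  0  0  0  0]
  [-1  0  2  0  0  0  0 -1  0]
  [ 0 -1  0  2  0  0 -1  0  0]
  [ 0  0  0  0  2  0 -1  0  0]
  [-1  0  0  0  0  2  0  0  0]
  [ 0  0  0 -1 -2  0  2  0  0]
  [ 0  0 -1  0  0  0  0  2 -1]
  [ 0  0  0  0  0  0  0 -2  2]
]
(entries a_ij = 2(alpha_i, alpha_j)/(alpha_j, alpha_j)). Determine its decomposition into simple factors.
B_4 + C_5

The diagram associated to this matrix has two connected components: the simple roots {alpha_2, alpha_4, alpha_5, alpha_7} form a chain of 4 nodes with a double edge at one end; the terminal node there is the unique short simple root (B_4), and {alpha_1, alpha_3, alpha_6, alpha_8, alpha_9} form a chain of 5 nodes with a double edge at one end; the terminal node there is the unique long simple root (C_5). A semisimple Lie algebra decomposes uniquely as the direct sum of simple ideals, one per connected component of its Dynkin diagram, so g ≅ B_4 ⊕ C_5 (dimension 36 + 55 = 91).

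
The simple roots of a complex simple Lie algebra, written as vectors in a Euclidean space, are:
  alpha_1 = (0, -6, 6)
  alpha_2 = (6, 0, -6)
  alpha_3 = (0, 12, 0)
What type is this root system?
Compute the Cartan integers a_ij = 2(alpha_i, alpha_j)/(alpha_j, alpha_j); the resulting 3x3 Cartan matrix is
[[2, -1, -1], [-1, 2, 0], [-2, 0, 2]].
The roots have two lengths (squared-length ratio 2:1); the short ones are alpha_{1,2}. The associated Dynkin diagram is a chain of 3 nodes with a double edge at one end; the terminal node there is the unique long simple root (C_3), so the type is C_3 (the algebra sp(6)).

C_3 (sp(6))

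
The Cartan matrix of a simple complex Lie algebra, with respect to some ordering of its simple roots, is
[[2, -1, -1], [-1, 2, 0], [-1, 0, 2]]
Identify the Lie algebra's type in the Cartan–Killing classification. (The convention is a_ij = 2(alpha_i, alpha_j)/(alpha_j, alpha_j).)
The matrix has rank 3 with 2's on the diagonal. Reading the off-diagonal entries as Dynkin edges (a single edge where a_ij = a_ji = -1; a double or triple edge where a_ij * a_ji = 2 or 3), the diagram is a chain of 3 nodes with single edges (A_3). One simple-root ordering that puts it in standard form is (alpha_2, alpha_1, alpha_3). So the algebra is type A_3, i.e. sl(4).

type A_3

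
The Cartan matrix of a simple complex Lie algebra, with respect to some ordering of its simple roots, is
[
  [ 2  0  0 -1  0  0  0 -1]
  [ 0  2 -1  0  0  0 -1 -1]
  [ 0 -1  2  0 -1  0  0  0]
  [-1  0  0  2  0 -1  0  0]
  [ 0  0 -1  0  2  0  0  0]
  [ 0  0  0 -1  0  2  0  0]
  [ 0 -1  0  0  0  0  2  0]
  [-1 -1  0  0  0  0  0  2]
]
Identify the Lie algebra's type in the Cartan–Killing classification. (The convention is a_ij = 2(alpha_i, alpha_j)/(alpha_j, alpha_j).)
E8

The matrix has rank 8 with 2's on the diagonal. Reading the off-diagonal entries as Dynkin edges (a single edge where a_ij = a_ji = -1; a double or triple edge where a_ij * a_ji = 2 or 3), the diagram is a chain of 7 nodes with one extra node attached to the third node from one end (E_8). One simple-root ordering that puts it in standard form is (alpha_5, alpha_7, alpha_3, alpha_2, alpha_8, alpha_1, alpha_4, alpha_6). So the algebra is type E_8.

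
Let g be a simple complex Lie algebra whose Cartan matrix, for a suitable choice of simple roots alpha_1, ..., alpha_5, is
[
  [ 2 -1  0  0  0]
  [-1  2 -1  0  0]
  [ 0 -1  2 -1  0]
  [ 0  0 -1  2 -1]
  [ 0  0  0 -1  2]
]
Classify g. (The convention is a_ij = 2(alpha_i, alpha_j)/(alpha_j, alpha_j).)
type A_5

The matrix has rank 5 with 2's on the diagonal. Reading the off-diagonal entries as Dynkin edges (a single edge where a_ij = a_ji = -1; a double or triple edge where a_ij * a_ji = 2 or 3), the diagram is a chain of 5 nodes with single edges (A_5). One simple-root ordering that puts it in standard form is (alpha_1, alpha_2, alpha_3, alpha_4, alpha_5). So the algebra is type A_5, i.e. sl(6).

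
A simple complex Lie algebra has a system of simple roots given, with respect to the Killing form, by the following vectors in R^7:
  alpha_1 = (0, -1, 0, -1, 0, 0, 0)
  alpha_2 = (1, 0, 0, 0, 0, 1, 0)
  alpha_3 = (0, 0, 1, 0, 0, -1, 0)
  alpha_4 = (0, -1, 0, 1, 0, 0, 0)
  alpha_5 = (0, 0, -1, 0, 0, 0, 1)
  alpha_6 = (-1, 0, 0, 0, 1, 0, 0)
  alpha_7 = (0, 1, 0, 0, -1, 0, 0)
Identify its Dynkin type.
Compute the Cartan integers a_ij = 2(alpha_i, alpha_j)/(alpha_j, alpha_j); the resulting 7x7 Cartan matrix is
[[2, 0, 0, 0, 0, 0, -1], [0, 2, -1, 0, 0, -1, 0], [0, -1, 2, 0, -1, 0, 0], [0, 0, 0, 2, 0, 0, -1], [0, 0, -1, 0, 2, 0, 0], [0, -1, 0, 0, 0, 2, -1], [-1, 0, 0, -1, 0, -1, 2]].
All simple roots have the same length, so the diagram is simply laced. The associated Dynkin diagram is a chain of 5 nodes with a fork of two nodes at one end (D_7), so the type is D_7 (the algebra so(14)).

D7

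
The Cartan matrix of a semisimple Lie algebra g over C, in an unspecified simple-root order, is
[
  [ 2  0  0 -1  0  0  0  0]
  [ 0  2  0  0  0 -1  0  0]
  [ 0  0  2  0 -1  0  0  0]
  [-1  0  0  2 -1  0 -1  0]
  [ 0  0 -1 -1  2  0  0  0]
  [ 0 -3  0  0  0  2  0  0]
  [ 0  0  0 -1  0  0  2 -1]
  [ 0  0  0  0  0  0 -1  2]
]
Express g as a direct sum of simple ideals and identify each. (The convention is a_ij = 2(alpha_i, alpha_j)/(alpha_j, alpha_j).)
type E_6 ⊕ type G_2

The diagram associated to this matrix has two connected components: the simple roots {alpha_1, alpha_3, alpha_4, alpha_5, alpha_7, alpha_8} form a chain of 5 nodes with one extra node attached to the third node from one end (E_6), and {alpha_2, alpha_6} form two nodes joined by a triple edge (G_2). A semisimple Lie algebra decomposes uniquely as the direct sum of simple ideals, one per connected component of its Dynkin diagram, so g ≅ E_6 ⊕ G_2 (dimension 78 + 14 = 92).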